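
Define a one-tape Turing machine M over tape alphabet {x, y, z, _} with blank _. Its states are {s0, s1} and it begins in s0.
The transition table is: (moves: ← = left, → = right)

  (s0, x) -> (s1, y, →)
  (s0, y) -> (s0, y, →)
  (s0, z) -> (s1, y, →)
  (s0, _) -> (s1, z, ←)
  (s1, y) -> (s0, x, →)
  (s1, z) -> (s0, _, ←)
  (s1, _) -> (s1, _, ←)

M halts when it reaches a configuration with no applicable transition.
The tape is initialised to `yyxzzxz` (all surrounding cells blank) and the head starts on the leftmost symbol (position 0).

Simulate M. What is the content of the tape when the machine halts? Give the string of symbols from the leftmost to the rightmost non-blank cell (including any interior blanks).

yyxxyxz

s0 | [y]yxzzxz   read y → write y, move →, go to s0
s0 | y[y]xzzxz   read y → write y, move →, go to s0
s0 | yy[x]zzxz   read x → write y, move →, go to s1
s1 | yyy[z]zxz   read z → write _, move ←, go to s0
s0 | yy[y]_zxz   read y → write y, move →, go to s0
s0 | yyy[_]zxz   read _ → write z, move ←, go to s1
s1 | yy[y]zzxz   read y → write x, move →, go to s0
s0 | yyx[z]zxz   read z → write y, move →, go to s1
s1 | yyxy[z]xz   read z → write _, move ←, go to s0
s0 | yyx[y]_xz   read y → write y, move →, go to s0
s0 | yyxy[_]xz   read _ → write z, move ←, go to s1
s1 | yyx[y]zxz   read y → write x, move →, go to s0
s0 | yyxx[z]xz   read z → write y, move →, go to s1
s1 | yyxxy[x]z
The non-blank tape span at halt is yyxxyxz.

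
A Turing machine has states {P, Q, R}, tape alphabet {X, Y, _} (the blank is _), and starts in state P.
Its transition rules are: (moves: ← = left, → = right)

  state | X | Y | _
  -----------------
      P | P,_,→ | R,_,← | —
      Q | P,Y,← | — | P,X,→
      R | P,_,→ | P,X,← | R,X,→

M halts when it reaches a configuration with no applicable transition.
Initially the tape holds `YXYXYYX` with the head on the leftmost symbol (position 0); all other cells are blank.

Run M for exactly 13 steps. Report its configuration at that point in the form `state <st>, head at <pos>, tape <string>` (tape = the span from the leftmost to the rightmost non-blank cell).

state=P head=0 tape=_[Y]XYXYYX   (P,Y)→(R,_,←)
state=R head=-1 tape=[_]_XYXYYX   (R,_)→(R,X,→)
state=R head=0 tape=X[_]XYXYYX   (R,_)→(R,X,→)
state=R head=1 tape=XX[X]YXYYX   (R,X)→(P,_,→)
state=P head=2 tape=XX_[Y]XYYX   (P,Y)→(R,_,←)
state=R head=1 tape=XX[_]_XYYX   (R,_)→(R,X,→)
state=R head=2 tape=XXX[_]XYYX   (R,_)→(R,X,→)
state=R head=3 tape=XXXX[X]YYX   (R,X)→(P,_,→)
state=P head=4 tape=XXXX_[Y]YX   (P,Y)→(R,_,←)
state=R head=3 tape=XXXX[_]_YX   (R,_)→(R,X,→)
state=R head=4 tape=XXXXX[_]YX   (R,_)→(R,X,→)
state=R head=5 tape=XXXXXX[Y]X   (R,Y)→(P,X,←)
state=P head=4 tape=XXXXX[X]XX   (P,X)→(P,_,→)
state=P head=5 tape=XXXXX_[X]X
After 13 steps: state P, head at 5, tape XXXXX_XX.

state P, head at 5, tape XXXXX_XX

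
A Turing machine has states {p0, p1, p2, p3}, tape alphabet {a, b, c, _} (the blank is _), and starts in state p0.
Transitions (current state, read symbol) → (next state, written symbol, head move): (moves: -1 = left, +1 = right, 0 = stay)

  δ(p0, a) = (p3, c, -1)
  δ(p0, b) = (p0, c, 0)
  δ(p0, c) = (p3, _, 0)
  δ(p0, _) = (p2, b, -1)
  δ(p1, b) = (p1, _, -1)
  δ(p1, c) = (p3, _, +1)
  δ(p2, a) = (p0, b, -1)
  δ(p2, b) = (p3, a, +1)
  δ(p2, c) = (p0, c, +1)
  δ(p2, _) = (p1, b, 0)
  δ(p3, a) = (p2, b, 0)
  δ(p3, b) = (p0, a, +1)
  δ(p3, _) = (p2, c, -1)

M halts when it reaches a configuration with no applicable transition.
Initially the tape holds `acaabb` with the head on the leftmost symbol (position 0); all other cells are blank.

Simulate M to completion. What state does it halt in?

p1

p0 | ___[a]caabb   read a → write c, move -1, go to p3
p3 | __[_]ccaabb   read _ → write c, move -1, go to p2
p2 | _[_]cccaabb   read _ → write b, move 0, go to p1
p1 | _[b]cccaabb   read b → write _, move -1, go to p1
p1 | [_]_cccaabb
No transition is defined for (p1, _); M halts in state p1.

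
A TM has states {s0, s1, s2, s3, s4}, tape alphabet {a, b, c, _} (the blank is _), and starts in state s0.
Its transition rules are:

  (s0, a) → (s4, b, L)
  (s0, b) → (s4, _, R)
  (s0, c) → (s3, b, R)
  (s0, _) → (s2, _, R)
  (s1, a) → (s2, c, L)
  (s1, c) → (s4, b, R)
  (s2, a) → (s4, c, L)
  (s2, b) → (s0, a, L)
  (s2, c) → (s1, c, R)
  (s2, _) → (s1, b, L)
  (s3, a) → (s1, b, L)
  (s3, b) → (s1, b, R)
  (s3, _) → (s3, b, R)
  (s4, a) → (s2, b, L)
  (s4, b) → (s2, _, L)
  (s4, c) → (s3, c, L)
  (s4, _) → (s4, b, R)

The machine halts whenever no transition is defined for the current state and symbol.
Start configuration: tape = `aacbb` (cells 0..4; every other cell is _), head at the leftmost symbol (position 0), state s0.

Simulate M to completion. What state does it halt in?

s1

state=s0 head=0 tape=__[a]acbb   (s0,a)→(s4,b,L)
state=s4 head=-1 tape=_[_]bacbb   (s4,_)→(s4,b,R)
state=s4 head=0 tape=_b[b]acbb   (s4,b)→(s2,_,L)
state=s2 head=-1 tape=_[b]_acbb   (s2,b)→(s0,a,L)
state=s0 head=-2 tape=[_]a_acbb   (s0,_)→(s2,_,R)
state=s2 head=-1 tape=_[a]_acbb   (s2,a)→(s4,c,L)
state=s4 head=-2 tape=[_]c_acbb   (s4,_)→(s4,b,R)
state=s4 head=-1 tape=b[c]_acbb   (s4,c)→(s3,c,L)
state=s3 head=-2 tape=[b]c_acbb   (s3,b)→(s1,b,R)
state=s1 head=-1 tape=b[c]_acbb   (s1,c)→(s4,b,R)
state=s4 head=0 tape=bb[_]acbb   (s4,_)→(s4,b,R)
state=s4 head=1 tape=bbb[a]cbb   (s4,a)→(s2,b,L)
state=s2 head=0 tape=bb[b]bcbb   (s2,b)→(s0,a,L)
state=s0 head=-1 tape=b[b]abcbb   (s0,b)→(s4,_,R)
state=s4 head=0 tape=b_[a]bcbb   (s4,a)→(s2,b,L)
state=s2 head=-1 tape=b[_]bbcbb   (s2,_)→(s1,b,L)
state=s1 head=-2 tape=[b]bbbcbb
No transition is defined for (s1, b); M halts in state s1.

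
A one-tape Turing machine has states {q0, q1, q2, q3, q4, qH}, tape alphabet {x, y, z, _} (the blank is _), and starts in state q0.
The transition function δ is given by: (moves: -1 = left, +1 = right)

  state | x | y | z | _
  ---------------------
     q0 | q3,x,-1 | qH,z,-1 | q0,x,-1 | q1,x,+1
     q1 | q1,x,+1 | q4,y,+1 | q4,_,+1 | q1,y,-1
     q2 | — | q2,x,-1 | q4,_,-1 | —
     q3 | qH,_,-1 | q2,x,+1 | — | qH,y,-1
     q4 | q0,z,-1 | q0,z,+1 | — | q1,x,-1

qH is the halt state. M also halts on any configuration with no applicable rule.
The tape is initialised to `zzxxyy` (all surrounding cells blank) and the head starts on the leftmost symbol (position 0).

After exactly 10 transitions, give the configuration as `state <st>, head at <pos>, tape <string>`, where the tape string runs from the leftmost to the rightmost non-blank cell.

state=q0 head=0 tape=_[z]zxxyy   (q0,z)→(q0,x,-1)
state=q0 head=-1 tape=[_]xzxxyy   (q0,_)→(q1,x,+1)
state=q1 head=0 tape=x[x]zxxyy   (q1,x)→(q1,x,+1)
state=q1 head=1 tape=xx[z]xxyy   (q1,z)→(q4,_,+1)
state=q4 head=2 tape=xx_[x]xyy   (q4,x)→(q0,z,-1)
state=q0 head=1 tape=xx[_]zxyy   (q0,_)→(q1,x,+1)
state=q1 head=2 tape=xxx[z]xyy   (q1,z)→(q4,_,+1)
state=q4 head=3 tape=xxx_[x]yy   (q4,x)→(q0,z,-1)
state=q0 head=2 tape=xxx[_]zyy   (q0,_)→(q1,x,+1)
state=q1 head=3 tape=xxxx[z]yy   (q1,z)→(q4,_,+1)
state=q4 head=4 tape=xxxx_[y]y
After 10 steps: state q4, head at 4, tape xxxx_yy.

state q4, head at 4, tape xxxx_yy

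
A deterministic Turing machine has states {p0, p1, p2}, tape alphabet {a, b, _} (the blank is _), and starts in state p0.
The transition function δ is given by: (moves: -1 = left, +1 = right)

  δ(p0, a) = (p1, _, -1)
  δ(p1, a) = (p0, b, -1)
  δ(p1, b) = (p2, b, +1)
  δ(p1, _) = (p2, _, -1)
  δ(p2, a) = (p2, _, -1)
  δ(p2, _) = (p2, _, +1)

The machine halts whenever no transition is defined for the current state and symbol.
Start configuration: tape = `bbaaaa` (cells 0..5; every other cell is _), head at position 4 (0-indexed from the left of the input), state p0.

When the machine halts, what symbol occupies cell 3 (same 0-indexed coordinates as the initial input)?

state=p0 head=4 tape=bbaa[a]a   (p0,a)→(p1,_,-1)
state=p1 head=3 tape=bba[a]_a   (p1,a)→(p0,b,-1)
state=p0 head=2 tape=bb[a]b_a   (p0,a)→(p1,_,-1)
state=p1 head=1 tape=b[b]_b_a   (p1,b)→(p2,b,+1)
state=p2 head=2 tape=bb[_]b_a   (p2,_)→(p2,_,+1)
state=p2 head=3 tape=bb_[b]_a
Cell 3 holds b when M halts.

b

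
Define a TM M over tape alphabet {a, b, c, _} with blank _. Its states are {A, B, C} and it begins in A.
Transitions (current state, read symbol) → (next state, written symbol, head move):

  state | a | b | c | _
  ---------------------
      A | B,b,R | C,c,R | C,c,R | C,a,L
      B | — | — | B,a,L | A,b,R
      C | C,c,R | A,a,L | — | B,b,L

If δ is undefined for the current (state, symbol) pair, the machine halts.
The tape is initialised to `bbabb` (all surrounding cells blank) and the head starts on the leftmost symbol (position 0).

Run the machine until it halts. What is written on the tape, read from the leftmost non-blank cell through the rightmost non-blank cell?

A | _[b]babb_   read b → write c, move R, go to C
C | _c[b]abb_   read b → write a, move L, go to A
A | _[c]aabb_   read c → write c, move R, go to C
C | _c[a]abb_   read a → write c, move R, go to C
C | _cc[a]bb_   read a → write c, move R, go to C
C | _ccc[b]b_   read b → write a, move L, go to A
A | _cc[c]ab_   read c → write c, move R, go to C
C | _ccc[a]b_   read a → write c, move R, go to C
C | _cccc[b]_   read b → write a, move L, go to A
A | _ccc[c]a_   read c → write c, move R, go to C
C | _cccc[a]_   read a → write c, move R, go to C
C | _ccccc[_]   read _ → write b, move L, go to B
B | _cccc[c]b   read c → write a, move L, go to B
B | _ccc[c]ab   read c → write a, move L, go to B
B | _cc[c]aab   read c → write a, move L, go to B
B | _c[c]aaab   read c → write a, move L, go to B
B | _[c]aaaab   read c → write a, move L, go to B
B | [_]aaaaab   read _ → write b, move R, go to A
A | b[a]aaaab   read a → write b, move R, go to B
B | bb[a]aaab
The non-blank tape span at halt is bbaaaab.

bbaaaab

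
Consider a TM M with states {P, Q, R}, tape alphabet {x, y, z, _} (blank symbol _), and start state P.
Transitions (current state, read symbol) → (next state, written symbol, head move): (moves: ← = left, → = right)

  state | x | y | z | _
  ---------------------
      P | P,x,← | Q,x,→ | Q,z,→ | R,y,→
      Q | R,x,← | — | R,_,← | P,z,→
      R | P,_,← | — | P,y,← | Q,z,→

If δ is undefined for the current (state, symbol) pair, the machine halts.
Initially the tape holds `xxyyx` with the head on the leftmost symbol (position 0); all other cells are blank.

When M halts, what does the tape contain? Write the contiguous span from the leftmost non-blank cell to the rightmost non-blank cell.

P | __[x]xyyx   read x → write x, move ←, go to P
P | _[_]xxyyx   read _ → write y, move →, go to R
R | _y[x]xyyx   read x → write _, move ←, go to P
P | _[y]_xyyx   read y → write x, move →, go to Q
Q | _x[_]xyyx   read _ → write z, move →, go to P
P | _xz[x]yyx   read x → write x, move ←, go to P
P | _x[z]xyyx   read z → write z, move →, go to Q
Q | _xz[x]yyx   read x → write x, move ←, go to R
R | _x[z]xyyx   read z → write y, move ←, go to P
P | _[x]yxyyx   read x → write x, move ←, go to P
P | [_]xyxyyx   read _ → write y, move →, go to R
R | y[x]yxyyx   read x → write _, move ←, go to P
P | [y]_yxyyx   read y → write x, move →, go to Q
Q | x[_]yxyyx   read _ → write z, move →, go to P
P | xz[y]xyyx   read y → write x, move →, go to Q
Q | xzx[x]yyx   read x → write x, move ←, go to R
R | xz[x]xyyx   read x → write _, move ←, go to P
P | x[z]_xyyx   read z → write z, move →, go to Q
Q | xz[_]xyyx   read _ → write z, move →, go to P
P | xzz[x]yyx   read x → write x, move ←, go to P
P | xz[z]xyyx   read z → write z, move →, go to Q
Q | xzz[x]yyx   read x → write x, move ←, go to R
R | xz[z]xyyx   read z → write y, move ←, go to P
P | x[z]yxyyx   read z → write z, move →, go to Q
Q | xz[y]xyyx
The non-blank tape span at halt is xzyxyyx.

xzyxyyx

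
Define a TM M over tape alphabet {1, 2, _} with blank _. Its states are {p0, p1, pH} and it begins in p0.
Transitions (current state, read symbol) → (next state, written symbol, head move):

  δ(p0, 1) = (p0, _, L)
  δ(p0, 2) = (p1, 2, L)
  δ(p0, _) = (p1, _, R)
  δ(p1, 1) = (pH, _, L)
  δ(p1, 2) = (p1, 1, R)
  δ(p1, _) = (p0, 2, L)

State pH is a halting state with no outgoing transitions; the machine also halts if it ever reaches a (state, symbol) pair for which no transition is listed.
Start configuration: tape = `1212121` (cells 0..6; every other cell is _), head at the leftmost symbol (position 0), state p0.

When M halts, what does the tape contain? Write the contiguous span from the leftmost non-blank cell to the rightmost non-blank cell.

11_2121

state=p0 head=0 tape=_[1]212121   (p0,1)→(p0,_,L)
state=p0 head=-1 tape=[_]_212121   (p0,_)→(p1,_,R)
state=p1 head=0 tape=_[_]212121   (p1,_)→(p0,2,L)
state=p0 head=-1 tape=[_]2212121   (p0,_)→(p1,_,R)
state=p1 head=0 tape=_[2]212121   (p1,2)→(p1,1,R)
state=p1 head=1 tape=_1[2]12121   (p1,2)→(p1,1,R)
state=p1 head=2 tape=_11[1]2121   (p1,1)→(pH,_,L)
state=pH head=1 tape=_1[1]_2121
The non-blank tape span at halt is 11_2121.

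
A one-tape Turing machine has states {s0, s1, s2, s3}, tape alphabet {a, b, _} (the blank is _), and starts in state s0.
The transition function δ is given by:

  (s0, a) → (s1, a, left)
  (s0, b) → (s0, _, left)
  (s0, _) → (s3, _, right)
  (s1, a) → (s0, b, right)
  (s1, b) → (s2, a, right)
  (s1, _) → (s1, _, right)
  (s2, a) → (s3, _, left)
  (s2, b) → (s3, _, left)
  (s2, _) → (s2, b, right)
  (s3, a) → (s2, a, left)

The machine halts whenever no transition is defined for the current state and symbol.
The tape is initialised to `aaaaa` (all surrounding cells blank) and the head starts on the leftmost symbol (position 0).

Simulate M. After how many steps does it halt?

9

state=s0 head=0 tape=_[a]aaaa   (s0,a)→(s1,a,left)
state=s1 head=-1 tape=[_]aaaaa   (s1,_)→(s1,_,right)
state=s1 head=0 tape=_[a]aaaa   (s1,a)→(s0,b,right)
state=s0 head=1 tape=_b[a]aaa   (s0,a)→(s1,a,left)
state=s1 head=0 tape=_[b]aaaa   (s1,b)→(s2,a,right)
state=s2 head=1 tape=_a[a]aaa   (s2,a)→(s3,_,left)
state=s3 head=0 tape=_[a]_aaa   (s3,a)→(s2,a,left)
state=s2 head=-1 tape=[_]a_aaa   (s2,_)→(s2,b,right)
state=s2 head=0 tape=b[a]_aaa   (s2,a)→(s3,_,left)
state=s3 head=-1 tape=[b]__aaa
M halts after 9 transitions.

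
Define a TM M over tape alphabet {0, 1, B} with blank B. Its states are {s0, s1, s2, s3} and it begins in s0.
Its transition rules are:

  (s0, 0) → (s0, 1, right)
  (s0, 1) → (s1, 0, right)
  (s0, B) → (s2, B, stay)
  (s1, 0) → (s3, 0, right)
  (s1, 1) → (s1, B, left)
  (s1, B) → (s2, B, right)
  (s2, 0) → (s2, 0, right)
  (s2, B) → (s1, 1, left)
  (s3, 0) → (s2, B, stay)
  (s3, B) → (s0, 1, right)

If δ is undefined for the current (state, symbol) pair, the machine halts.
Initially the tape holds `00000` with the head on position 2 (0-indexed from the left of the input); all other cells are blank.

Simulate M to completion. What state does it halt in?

s0 | 00[0]00B   read 0 → write 1, move right, go to s0
s0 | 001[0]0B   read 0 → write 1, move right, go to s0
s0 | 0011[0]B   read 0 → write 1, move right, go to s0
s0 | 00111[B]   read B → write B, move stay, go to s2
s2 | 00111[B]   read B → write 1, move left, go to s1
s1 | 0011[1]1   read 1 → write B, move left, go to s1
s1 | 001[1]B1   read 1 → write B, move left, go to s1
s1 | 00[1]BB1   read 1 → write B, move left, go to s1
s1 | 0[0]BBB1   read 0 → write 0, move right, go to s3
s3 | 00[B]BB1   read B → write 1, move right, go to s0
s0 | 001[B]B1   read B → write B, move stay, go to s2
s2 | 001[B]B1   read B → write 1, move left, go to s1
s1 | 00[1]1B1   read 1 → write B, move left, go to s1
s1 | 0[0]B1B1   read 0 → write 0, move right, go to s3
s3 | 00[B]1B1   read B → write 1, move right, go to s0
s0 | 001[1]B1   read 1 → write 0, move right, go to s1
s1 | 0010[B]1   read B → write B, move right, go to s2
s2 | 0010B[1]
No transition is defined for (s2, 1); M halts in state s2.

s2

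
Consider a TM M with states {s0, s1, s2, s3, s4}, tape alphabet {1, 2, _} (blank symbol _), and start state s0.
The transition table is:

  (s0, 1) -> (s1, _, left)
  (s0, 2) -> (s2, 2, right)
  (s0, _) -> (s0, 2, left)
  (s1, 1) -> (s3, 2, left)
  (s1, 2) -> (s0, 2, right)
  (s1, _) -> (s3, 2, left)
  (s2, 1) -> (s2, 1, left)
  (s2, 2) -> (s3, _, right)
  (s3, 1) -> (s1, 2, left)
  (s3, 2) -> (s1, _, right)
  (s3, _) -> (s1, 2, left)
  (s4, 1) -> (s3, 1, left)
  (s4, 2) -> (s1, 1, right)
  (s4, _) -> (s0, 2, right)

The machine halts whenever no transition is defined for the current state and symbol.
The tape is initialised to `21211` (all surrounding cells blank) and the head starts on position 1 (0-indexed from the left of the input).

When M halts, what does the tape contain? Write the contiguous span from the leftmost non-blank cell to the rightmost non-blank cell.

2_22

state=s0 head=1 tape=2[1]211_   (s0,1)→(s1,_,left)
state=s1 head=0 tape=[2]_211_   (s1,2)→(s0,2,right)
state=s0 head=1 tape=2[_]211_   (s0,_)→(s0,2,left)
state=s0 head=0 tape=[2]2211_   (s0,2)→(s2,2,right)
state=s2 head=1 tape=2[2]211_   (s2,2)→(s3,_,right)
state=s3 head=2 tape=2_[2]11_   (s3,2)→(s1,_,right)
state=s1 head=3 tape=2__[1]1_   (s1,1)→(s3,2,left)
state=s3 head=2 tape=2_[_]21_   (s3,_)→(s1,2,left)
state=s1 head=1 tape=2[_]221_   (s1,_)→(s3,2,left)
state=s3 head=0 tape=[2]2221_   (s3,2)→(s1,_,right)
state=s1 head=1 tape=_[2]221_   (s1,2)→(s0,2,right)
state=s0 head=2 tape=_2[2]21_   (s0,2)→(s2,2,right)
state=s2 head=3 tape=_22[2]1_   (s2,2)→(s3,_,right)
state=s3 head=4 tape=_22_[1]_   (s3,1)→(s1,2,left)
state=s1 head=3 tape=_22[_]2_   (s1,_)→(s3,2,left)
state=s3 head=2 tape=_2[2]22_   (s3,2)→(s1,_,right)
state=s1 head=3 tape=_2_[2]2_   (s1,2)→(s0,2,right)
state=s0 head=4 tape=_2_2[2]_   (s0,2)→(s2,2,right)
state=s2 head=5 tape=_2_22[_]
The non-blank tape span at halt is 2_22.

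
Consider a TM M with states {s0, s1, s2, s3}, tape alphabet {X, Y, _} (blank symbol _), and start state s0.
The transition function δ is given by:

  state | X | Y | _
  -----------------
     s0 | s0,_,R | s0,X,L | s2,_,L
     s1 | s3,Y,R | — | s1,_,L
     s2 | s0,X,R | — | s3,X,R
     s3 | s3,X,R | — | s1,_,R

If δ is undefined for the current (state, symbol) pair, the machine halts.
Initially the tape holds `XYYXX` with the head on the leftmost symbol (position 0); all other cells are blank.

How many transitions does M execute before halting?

state=s0 head=0 tape=_[X]YYXX   (s0,X)→(s0,_,R)
state=s0 head=1 tape=__[Y]YXX   (s0,Y)→(s0,X,L)
state=s0 head=0 tape=_[_]XYXX   (s0,_)→(s2,_,L)
state=s2 head=-1 tape=[_]_XYXX   (s2,_)→(s3,X,R)
state=s3 head=0 tape=X[_]XYXX   (s3,_)→(s1,_,R)
state=s1 head=1 tape=X_[X]YXX   (s1,X)→(s3,Y,R)
state=s3 head=2 tape=X_Y[Y]XX
M halts after 6 transitions.

6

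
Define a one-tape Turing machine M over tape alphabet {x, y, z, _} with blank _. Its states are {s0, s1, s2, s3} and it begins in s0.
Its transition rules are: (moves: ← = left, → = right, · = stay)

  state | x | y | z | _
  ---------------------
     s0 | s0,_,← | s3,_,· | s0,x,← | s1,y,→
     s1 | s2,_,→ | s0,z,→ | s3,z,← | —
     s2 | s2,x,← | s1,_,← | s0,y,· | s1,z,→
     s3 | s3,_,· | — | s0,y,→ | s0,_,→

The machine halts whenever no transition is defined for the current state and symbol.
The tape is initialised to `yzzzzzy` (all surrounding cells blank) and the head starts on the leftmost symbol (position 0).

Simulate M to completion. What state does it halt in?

s1

state=s0 head=0 tape=[y]zzzzzy   (s0,y)→(s3,_,·)
state=s3 head=0 tape=[_]zzzzzy   (s3,_)→(s0,_,→)
state=s0 head=1 tape=_[z]zzzzy   (s0,z)→(s0,x,←)
state=s0 head=0 tape=[_]xzzzzy   (s0,_)→(s1,y,→)
state=s1 head=1 tape=y[x]zzzzy   (s1,x)→(s2,_,→)
state=s2 head=2 tape=y_[z]zzzy   (s2,z)→(s0,y,·)
state=s0 head=2 tape=y_[y]zzzy   (s0,y)→(s3,_,·)
state=s3 head=2 tape=y_[_]zzzy   (s3,_)→(s0,_,→)
state=s0 head=3 tape=y__[z]zzy   (s0,z)→(s0,x,←)
state=s0 head=2 tape=y_[_]xzzy   (s0,_)→(s1,y,→)
state=s1 head=3 tape=y_y[x]zzy   (s1,x)→(s2,_,→)
state=s2 head=4 tape=y_y_[z]zy   (s2,z)→(s0,y,·)
state=s0 head=4 tape=y_y_[y]zy   (s0,y)→(s3,_,·)
state=s3 head=4 tape=y_y_[_]zy   (s3,_)→(s0,_,→)
state=s0 head=5 tape=y_y__[z]y   (s0,z)→(s0,x,←)
state=s0 head=4 tape=y_y_[_]xy   (s0,_)→(s1,y,→)
state=s1 head=5 tape=y_y_y[x]y   (s1,x)→(s2,_,→)
state=s2 head=6 tape=y_y_y_[y]   (s2,y)→(s1,_,←)
state=s1 head=5 tape=y_y_y[_]_
No transition is defined for (s1, _); M halts in state s1.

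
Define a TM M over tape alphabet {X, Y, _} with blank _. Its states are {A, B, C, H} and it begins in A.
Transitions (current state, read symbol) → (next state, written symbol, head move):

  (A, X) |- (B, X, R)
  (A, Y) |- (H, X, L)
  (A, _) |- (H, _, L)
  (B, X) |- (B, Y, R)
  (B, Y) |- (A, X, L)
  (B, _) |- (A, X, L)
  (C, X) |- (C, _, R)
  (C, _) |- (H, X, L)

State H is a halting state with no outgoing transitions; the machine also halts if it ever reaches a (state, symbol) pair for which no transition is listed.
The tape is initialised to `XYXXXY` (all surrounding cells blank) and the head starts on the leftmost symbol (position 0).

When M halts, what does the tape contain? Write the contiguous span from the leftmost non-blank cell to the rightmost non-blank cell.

XYYYXX

A | [X]YXXXY   read X → write X, move R, go to B
B | X[Y]XXXY   read Y → write X, move L, go to A
A | [X]XXXXY   read X → write X, move R, go to B
B | X[X]XXXY   read X → write Y, move R, go to B
B | XY[X]XXY   read X → write Y, move R, go to B
B | XYY[X]XY   read X → write Y, move R, go to B
B | XYYY[X]Y   read X → write Y, move R, go to B
B | XYYYY[Y]   read Y → write X, move L, go to A
A | XYYY[Y]X   read Y → write X, move L, go to H
H | XYY[Y]XX
The non-blank tape span at halt is XYYYXX.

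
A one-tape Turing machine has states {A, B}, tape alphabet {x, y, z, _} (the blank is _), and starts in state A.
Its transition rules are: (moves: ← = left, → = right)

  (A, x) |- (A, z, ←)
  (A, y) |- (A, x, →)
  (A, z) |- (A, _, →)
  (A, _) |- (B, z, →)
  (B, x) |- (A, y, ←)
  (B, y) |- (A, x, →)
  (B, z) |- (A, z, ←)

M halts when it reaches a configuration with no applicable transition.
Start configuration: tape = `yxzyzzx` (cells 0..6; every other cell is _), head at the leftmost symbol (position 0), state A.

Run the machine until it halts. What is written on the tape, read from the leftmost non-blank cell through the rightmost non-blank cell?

state=A head=0 tape=_[y]xzyzzx__   (A,y)→(A,x,→)
state=A head=1 tape=_x[x]zyzzx__   (A,x)→(A,z,←)
state=A head=0 tape=_[x]zzyzzx__   (A,x)→(A,z,←)
state=A head=-1 tape=[_]zzzyzzx__   (A,_)→(B,z,→)
state=B head=0 tape=z[z]zzyzzx__   (B,z)→(A,z,←)
state=A head=-1 tape=[z]zzzyzzx__   (A,z)→(A,_,→)
state=A head=0 tape=_[z]zzyzzx__   (A,z)→(A,_,→)
state=A head=1 tape=__[z]zyzzx__   (A,z)→(A,_,→)
state=A head=2 tape=___[z]yzzx__   (A,z)→(A,_,→)
state=A head=3 tape=____[y]zzx__   (A,y)→(A,x,→)
state=A head=4 tape=____x[z]zx__   (A,z)→(A,_,→)
state=A head=5 tape=____x_[z]x__   (A,z)→(A,_,→)
state=A head=6 tape=____x__[x]__   (A,x)→(A,z,←)
state=A head=5 tape=____x_[_]z__   (A,_)→(B,z,→)
state=B head=6 tape=____x_z[z]__   (B,z)→(A,z,←)
state=A head=5 tape=____x_[z]z__   (A,z)→(A,_,→)
state=A head=6 tape=____x__[z]__   (A,z)→(A,_,→)
state=A head=7 tape=____x___[_]_   (A,_)→(B,z,→)
state=B head=8 tape=____x___z[_]
The non-blank tape span at halt is x___z.

x___z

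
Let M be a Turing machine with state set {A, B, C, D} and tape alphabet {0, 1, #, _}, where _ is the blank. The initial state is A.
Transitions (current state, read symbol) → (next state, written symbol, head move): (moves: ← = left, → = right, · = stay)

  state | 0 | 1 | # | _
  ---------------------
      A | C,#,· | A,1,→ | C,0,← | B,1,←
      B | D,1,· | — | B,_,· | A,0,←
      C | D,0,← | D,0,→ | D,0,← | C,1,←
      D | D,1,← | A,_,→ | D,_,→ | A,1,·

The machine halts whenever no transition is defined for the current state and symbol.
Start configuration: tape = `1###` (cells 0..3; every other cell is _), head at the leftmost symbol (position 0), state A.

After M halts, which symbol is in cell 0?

_

A | _[1]###_   read 1 → write 1, move →, go to A
A | _1[#]##_   read # → write 0, move ←, go to C
C | _[1]0##_   read 1 → write 0, move →, go to D
D | _0[0]##_   read 0 → write 1, move ←, go to D
D | _[0]1##_   read 0 → write 1, move ←, go to D
D | [_]11##_   read _ → write 1, move ·, go to A
A | [1]11##_   read 1 → write 1, move →, go to A
A | 1[1]1##_   read 1 → write 1, move →, go to A
A | 11[1]##_   read 1 → write 1, move →, go to A
A | 111[#]#_   read # → write 0, move ←, go to C
C | 11[1]0#_   read 1 → write 0, move →, go to D
D | 110[0]#_   read 0 → write 1, move ←, go to D
D | 11[0]1#_   read 0 → write 1, move ←, go to D
D | 1[1]11#_   read 1 → write _, move →, go to A
A | 1_[1]1#_   read 1 → write 1, move →, go to A
A | 1_1[1]#_   read 1 → write 1, move →, go to A
A | 1_11[#]_   read # → write 0, move ←, go to C
C | 1_1[1]0_   read 1 → write 0, move →, go to D
D | 1_10[0]_   read 0 → write 1, move ←, go to D
D | 1_1[0]1_   read 0 → write 1, move ←, go to D
D | 1_[1]11_   read 1 → write _, move →, go to A
A | 1__[1]1_   read 1 → write 1, move →, go to A
A | 1__1[1]_   read 1 → write 1, move →, go to A
A | 1__11[_]   read _ → write 1, move ←, go to B
B | 1__1[1]1
Cell 0 holds _ when M halts.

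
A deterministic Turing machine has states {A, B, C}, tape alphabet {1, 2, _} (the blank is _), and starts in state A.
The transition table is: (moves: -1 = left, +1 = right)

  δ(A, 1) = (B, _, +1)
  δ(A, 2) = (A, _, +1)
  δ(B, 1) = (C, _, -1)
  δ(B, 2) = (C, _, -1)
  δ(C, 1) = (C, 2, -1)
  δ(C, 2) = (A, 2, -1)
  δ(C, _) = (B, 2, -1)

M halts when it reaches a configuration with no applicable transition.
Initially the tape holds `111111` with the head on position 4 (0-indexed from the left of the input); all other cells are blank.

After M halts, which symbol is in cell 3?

state=A head=4 tape=__1111[1]1   (A,1)→(B,_,+1)
state=B head=5 tape=__1111_[1]   (B,1)→(C,_,-1)
state=C head=4 tape=__1111[_]_   (C,_)→(B,2,-1)
state=B head=3 tape=__111[1]2_   (B,1)→(C,_,-1)
state=C head=2 tape=__11[1]_2_   (C,1)→(C,2,-1)
state=C head=1 tape=__1[1]2_2_   (C,1)→(C,2,-1)
state=C head=0 tape=__[1]22_2_   (C,1)→(C,2,-1)
state=C head=-1 tape=_[_]222_2_   (C,_)→(B,2,-1)
state=B head=-2 tape=[_]2222_2_
Cell 3 holds _ when M halts.

_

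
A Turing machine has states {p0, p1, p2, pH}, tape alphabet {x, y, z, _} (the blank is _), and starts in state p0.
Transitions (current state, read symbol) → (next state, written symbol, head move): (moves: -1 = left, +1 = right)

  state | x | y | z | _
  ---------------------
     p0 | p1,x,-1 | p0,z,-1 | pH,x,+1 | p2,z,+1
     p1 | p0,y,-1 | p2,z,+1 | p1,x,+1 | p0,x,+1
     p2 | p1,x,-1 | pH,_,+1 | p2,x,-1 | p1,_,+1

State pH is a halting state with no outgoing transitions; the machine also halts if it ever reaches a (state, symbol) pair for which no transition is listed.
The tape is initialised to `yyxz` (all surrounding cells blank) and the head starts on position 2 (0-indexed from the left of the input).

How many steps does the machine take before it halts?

state=p0 head=2 tape=__yy[x]z   (p0,x)→(p1,x,-1)
state=p1 head=1 tape=__y[y]xz   (p1,y)→(p2,z,+1)
state=p2 head=2 tape=__yz[x]z   (p2,x)→(p1,x,-1)
state=p1 head=1 tape=__y[z]xz   (p1,z)→(p1,x,+1)
state=p1 head=2 tape=__yx[x]z   (p1,x)→(p0,y,-1)
state=p0 head=1 tape=__y[x]yz   (p0,x)→(p1,x,-1)
state=p1 head=0 tape=__[y]xyz   (p1,y)→(p2,z,+1)
state=p2 head=1 tape=__z[x]yz   (p2,x)→(p1,x,-1)
state=p1 head=0 tape=__[z]xyz   (p1,z)→(p1,x,+1)
state=p1 head=1 tape=__x[x]yz   (p1,x)→(p0,y,-1)
state=p0 head=0 tape=__[x]yyz   (p0,x)→(p1,x,-1)
state=p1 head=-1 tape=_[_]xyyz   (p1,_)→(p0,x,+1)
state=p0 head=0 tape=_x[x]yyz   (p0,x)→(p1,x,-1)
state=p1 head=-1 tape=_[x]xyyz   (p1,x)→(p0,y,-1)
state=p0 head=-2 tape=[_]yxyyz   (p0,_)→(p2,z,+1)
state=p2 head=-1 tape=z[y]xyyz   (p2,y)→(pH,_,+1)
state=pH head=0 tape=z_[x]yyz
M halts after 16 transitions.

16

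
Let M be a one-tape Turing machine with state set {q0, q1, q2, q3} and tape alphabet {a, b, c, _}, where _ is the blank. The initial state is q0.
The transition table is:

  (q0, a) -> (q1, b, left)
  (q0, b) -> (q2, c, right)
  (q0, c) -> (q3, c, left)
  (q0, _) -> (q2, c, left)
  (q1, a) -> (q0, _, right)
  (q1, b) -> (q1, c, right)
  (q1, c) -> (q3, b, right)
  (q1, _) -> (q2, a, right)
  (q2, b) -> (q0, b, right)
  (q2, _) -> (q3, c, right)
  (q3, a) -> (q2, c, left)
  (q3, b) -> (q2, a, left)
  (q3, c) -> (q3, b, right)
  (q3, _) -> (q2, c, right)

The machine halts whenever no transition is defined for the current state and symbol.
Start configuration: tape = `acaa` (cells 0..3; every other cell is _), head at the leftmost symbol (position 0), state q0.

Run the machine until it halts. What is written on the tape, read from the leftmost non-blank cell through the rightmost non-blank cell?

q0 | _[a]caa   read a → write b, move left, go to q1
q1 | [_]bcaa   read _ → write a, move right, go to q2
q2 | a[b]caa   read b → write b, move right, go to q0
q0 | ab[c]aa   read c → write c, move left, go to q3
q3 | a[b]caa   read b → write a, move left, go to q2
q2 | [a]acaa
The non-blank tape span at halt is aacaa.

aacaa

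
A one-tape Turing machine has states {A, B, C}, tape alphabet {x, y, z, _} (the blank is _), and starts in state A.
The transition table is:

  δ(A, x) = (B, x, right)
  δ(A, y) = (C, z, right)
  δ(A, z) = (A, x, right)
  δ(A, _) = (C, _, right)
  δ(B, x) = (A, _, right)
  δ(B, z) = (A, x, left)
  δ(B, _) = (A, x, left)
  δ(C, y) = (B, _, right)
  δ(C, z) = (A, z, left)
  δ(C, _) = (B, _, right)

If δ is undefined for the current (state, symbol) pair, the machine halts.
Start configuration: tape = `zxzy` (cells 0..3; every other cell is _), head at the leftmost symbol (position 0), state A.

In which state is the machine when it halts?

C

state=A head=0 tape=[z]xzy__   (A,z)→(A,x,right)
state=A head=1 tape=x[x]zy__   (A,x)→(B,x,right)
state=B head=2 tape=xx[z]y__   (B,z)→(A,x,left)
state=A head=1 tape=x[x]xy__   (A,x)→(B,x,right)
state=B head=2 tape=xx[x]y__   (B,x)→(A,_,right)
state=A head=3 tape=xx_[y]__   (A,y)→(C,z,right)
state=C head=4 tape=xx_z[_]_   (C,_)→(B,_,right)
state=B head=5 tape=xx_z_[_]   (B,_)→(A,x,left)
state=A head=4 tape=xx_z[_]x   (A,_)→(C,_,right)
state=C head=5 tape=xx_z_[x]
No transition is defined for (C, x); M halts in state C.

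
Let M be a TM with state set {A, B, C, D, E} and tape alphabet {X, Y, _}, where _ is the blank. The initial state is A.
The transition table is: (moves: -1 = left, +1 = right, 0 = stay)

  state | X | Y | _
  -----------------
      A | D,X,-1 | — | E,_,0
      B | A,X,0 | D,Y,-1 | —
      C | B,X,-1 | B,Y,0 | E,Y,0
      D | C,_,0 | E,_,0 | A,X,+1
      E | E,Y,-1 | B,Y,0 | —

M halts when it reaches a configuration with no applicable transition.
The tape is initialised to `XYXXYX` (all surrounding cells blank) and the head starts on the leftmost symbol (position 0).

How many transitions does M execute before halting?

state=A head=0 tape=__[X]YXXYX   (A,X)→(D,X,-1)
state=D head=-1 tape=_[_]XYXXYX   (D,_)→(A,X,+1)
state=A head=0 tape=_X[X]YXXYX   (A,X)→(D,X,-1)
state=D head=-1 tape=_[X]XYXXYX   (D,X)→(C,_,0)
state=C head=-1 tape=_[_]XYXXYX   (C,_)→(E,Y,0)
state=E head=-1 tape=_[Y]XYXXYX   (E,Y)→(B,Y,0)
state=B head=-1 tape=_[Y]XYXXYX   (B,Y)→(D,Y,-1)
state=D head=-2 tape=[_]YXYXXYX   (D,_)→(A,X,+1)
state=A head=-1 tape=X[Y]XYXXYX
M halts after 8 transitions.

8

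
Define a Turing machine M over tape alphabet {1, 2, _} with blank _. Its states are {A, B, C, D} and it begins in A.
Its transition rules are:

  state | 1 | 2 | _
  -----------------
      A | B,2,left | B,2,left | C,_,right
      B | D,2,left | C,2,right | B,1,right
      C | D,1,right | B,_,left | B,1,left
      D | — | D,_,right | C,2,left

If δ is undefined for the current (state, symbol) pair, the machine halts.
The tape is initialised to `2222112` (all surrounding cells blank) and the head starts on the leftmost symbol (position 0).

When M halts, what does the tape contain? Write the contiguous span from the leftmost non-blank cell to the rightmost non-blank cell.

A | _[2]222112   read 2 → write 2, move left, go to B
B | [_]2222112   read _ → write 1, move right, go to B
B | 1[2]222112   read 2 → write 2, move right, go to C
C | 12[2]22112   read 2 → write _, move left, go to B
B | 1[2]_22112   read 2 → write 2, move right, go to C
C | 12[_]22112   read _ → write 1, move left, go to B
B | 1[2]122112   read 2 → write 2, move right, go to C
C | 12[1]22112   read 1 → write 1, move right, go to D
D | 121[2]2112   read 2 → write _, move right, go to D
D | 121_[2]112   read 2 → write _, move right, go to D
D | 121__[1]12
The non-blank tape span at halt is 121__112.

121__112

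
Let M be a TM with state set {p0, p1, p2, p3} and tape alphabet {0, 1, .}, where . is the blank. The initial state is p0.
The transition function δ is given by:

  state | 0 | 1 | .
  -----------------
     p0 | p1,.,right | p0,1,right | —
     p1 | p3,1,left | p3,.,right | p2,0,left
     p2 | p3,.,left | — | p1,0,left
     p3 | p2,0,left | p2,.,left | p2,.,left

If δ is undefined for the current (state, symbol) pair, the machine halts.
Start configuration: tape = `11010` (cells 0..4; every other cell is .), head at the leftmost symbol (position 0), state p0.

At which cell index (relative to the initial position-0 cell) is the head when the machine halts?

1

state=p0 head=0 tape=[1]1010   (p0,1)→(p0,1,right)
state=p0 head=1 tape=1[1]010   (p0,1)→(p0,1,right)
state=p0 head=2 tape=11[0]10   (p0,0)→(p1,.,right)
state=p1 head=3 tape=11.[1]0   (p1,1)→(p3,.,right)
state=p3 head=4 tape=11..[0]   (p3,0)→(p2,0,left)
state=p2 head=3 tape=11.[.]0   (p2,.)→(p1,0,left)
state=p1 head=2 tape=11[.]00   (p1,.)→(p2,0,left)
state=p2 head=1 tape=1[1]000
At halt the head is at cell 1.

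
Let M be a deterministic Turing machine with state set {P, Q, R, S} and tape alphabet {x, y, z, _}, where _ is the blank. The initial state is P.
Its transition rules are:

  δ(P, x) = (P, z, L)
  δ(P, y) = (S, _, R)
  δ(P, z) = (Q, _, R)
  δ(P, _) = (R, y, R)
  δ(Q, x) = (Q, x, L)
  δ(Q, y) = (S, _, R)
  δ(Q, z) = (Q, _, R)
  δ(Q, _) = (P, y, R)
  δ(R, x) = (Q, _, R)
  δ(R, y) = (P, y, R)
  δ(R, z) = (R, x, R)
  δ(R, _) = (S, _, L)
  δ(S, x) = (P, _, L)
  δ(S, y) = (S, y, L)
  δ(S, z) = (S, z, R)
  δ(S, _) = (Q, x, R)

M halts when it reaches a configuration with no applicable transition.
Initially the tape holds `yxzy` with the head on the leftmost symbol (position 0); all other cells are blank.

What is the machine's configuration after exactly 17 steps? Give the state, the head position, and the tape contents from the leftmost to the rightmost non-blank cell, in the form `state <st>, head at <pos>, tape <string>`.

state P, head at 3, tape x_x___yy

state=P head=0 tape=_[y]xzy____   (P,y)→(S,_,R)
state=S head=1 tape=__[x]zy____   (S,x)→(P,_,L)
state=P head=0 tape=_[_]_zy____   (P,_)→(R,y,R)
state=R head=1 tape=_y[_]zy____   (R,_)→(S,_,L)
state=S head=0 tape=_[y]_zy____   (S,y)→(S,y,L)
state=S head=-1 tape=[_]y_zy____   (S,_)→(Q,x,R)
state=Q head=0 tape=x[y]_zy____   (Q,y)→(S,_,R)
state=S head=1 tape=x_[_]zy____   (S,_)→(Q,x,R)
state=Q head=2 tape=x_x[z]y____   (Q,z)→(Q,_,R)
state=Q head=3 tape=x_x_[y]____   (Q,y)→(S,_,R)
state=S head=4 tape=x_x__[_]___   (S,_)→(Q,x,R)
state=Q head=5 tape=x_x__x[_]__   (Q,_)→(P,y,R)
state=P head=6 tape=x_x__xy[_]_   (P,_)→(R,y,R)
state=R head=7 tape=x_x__xyy[_]   (R,_)→(S,_,L)
state=S head=6 tape=x_x__xy[y]_   (S,y)→(S,y,L)
state=S head=5 tape=x_x__x[y]y_   (S,y)→(S,y,L)
state=S head=4 tape=x_x__[x]yy_   (S,x)→(P,_,L)
state=P head=3 tape=x_x_[_]_yy_
After 17 steps: state P, head at 3, tape x_x___yy.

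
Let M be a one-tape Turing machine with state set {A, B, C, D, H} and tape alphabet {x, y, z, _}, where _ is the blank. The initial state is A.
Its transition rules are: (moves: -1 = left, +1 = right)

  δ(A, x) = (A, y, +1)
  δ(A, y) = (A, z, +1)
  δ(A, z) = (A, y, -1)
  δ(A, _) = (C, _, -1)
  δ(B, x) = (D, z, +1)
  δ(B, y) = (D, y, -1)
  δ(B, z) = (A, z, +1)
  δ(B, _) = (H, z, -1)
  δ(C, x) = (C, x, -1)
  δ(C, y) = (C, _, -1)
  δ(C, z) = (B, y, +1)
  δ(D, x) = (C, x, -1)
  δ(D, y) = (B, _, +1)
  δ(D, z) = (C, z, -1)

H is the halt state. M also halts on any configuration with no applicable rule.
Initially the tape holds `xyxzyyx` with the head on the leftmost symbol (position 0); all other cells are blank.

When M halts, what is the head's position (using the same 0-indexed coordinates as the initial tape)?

A | [x]yxzyyx_   read x → write y, move +1, go to A
A | y[y]xzyyx_   read y → write z, move +1, go to A
A | yz[x]zyyx_   read x → write y, move +1, go to A
A | yzy[z]yyx_   read z → write y, move -1, go to A
A | yz[y]yyyx_   read y → write z, move +1, go to A
A | yzz[y]yyx_   read y → write z, move +1, go to A
A | yzzz[y]yx_   read y → write z, move +1, go to A
A | yzzzz[y]x_   read y → write z, move +1, go to A
A | yzzzzz[x]_   read x → write y, move +1, go to A
A | yzzzzzy[_]   read _ → write _, move -1, go to C
C | yzzzzz[y]_   read y → write _, move -1, go to C
C | yzzzz[z]__   read z → write y, move +1, go to B
B | yzzzzy[_]_   read _ → write z, move -1, go to H
H | yzzzz[y]z_
At halt the head is at cell 5.

5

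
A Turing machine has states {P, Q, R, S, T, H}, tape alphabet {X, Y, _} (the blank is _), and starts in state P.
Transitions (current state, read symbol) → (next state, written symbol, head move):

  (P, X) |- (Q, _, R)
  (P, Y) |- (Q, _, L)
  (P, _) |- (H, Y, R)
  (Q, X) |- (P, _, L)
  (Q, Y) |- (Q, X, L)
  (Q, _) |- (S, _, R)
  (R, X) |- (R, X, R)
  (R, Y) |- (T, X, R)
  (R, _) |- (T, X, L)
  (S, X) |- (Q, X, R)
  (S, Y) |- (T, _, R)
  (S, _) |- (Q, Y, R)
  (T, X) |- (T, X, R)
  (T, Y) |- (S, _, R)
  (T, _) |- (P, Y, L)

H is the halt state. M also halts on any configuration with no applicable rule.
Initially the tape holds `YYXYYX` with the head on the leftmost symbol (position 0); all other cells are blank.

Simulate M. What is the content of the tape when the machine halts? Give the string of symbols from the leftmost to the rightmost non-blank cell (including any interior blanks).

Y_XYX

state=P head=0 tape=_[Y]YXYYX   (P,Y)→(Q,_,L)
state=Q head=-1 tape=[_]_YXYYX   (Q,_)→(S,_,R)
state=S head=0 tape=_[_]YXYYX   (S,_)→(Q,Y,R)
state=Q head=1 tape=_Y[Y]XYYX   (Q,Y)→(Q,X,L)
state=Q head=0 tape=_[Y]XXYYX   (Q,Y)→(Q,X,L)
state=Q head=-1 tape=[_]XXXYYX   (Q,_)→(S,_,R)
state=S head=0 tape=_[X]XXYYX   (S,X)→(Q,X,R)
state=Q head=1 tape=_X[X]XYYX   (Q,X)→(P,_,L)
state=P head=0 tape=_[X]_XYYX   (P,X)→(Q,_,R)
state=Q head=1 tape=__[_]XYYX   (Q,_)→(S,_,R)
state=S head=2 tape=___[X]YYX   (S,X)→(Q,X,R)
state=Q head=3 tape=___X[Y]YX   (Q,Y)→(Q,X,L)
state=Q head=2 tape=___[X]XYX   (Q,X)→(P,_,L)
state=P head=1 tape=__[_]_XYX   (P,_)→(H,Y,R)
state=H head=2 tape=__Y[_]XYX
The non-blank tape span at halt is Y_XYX.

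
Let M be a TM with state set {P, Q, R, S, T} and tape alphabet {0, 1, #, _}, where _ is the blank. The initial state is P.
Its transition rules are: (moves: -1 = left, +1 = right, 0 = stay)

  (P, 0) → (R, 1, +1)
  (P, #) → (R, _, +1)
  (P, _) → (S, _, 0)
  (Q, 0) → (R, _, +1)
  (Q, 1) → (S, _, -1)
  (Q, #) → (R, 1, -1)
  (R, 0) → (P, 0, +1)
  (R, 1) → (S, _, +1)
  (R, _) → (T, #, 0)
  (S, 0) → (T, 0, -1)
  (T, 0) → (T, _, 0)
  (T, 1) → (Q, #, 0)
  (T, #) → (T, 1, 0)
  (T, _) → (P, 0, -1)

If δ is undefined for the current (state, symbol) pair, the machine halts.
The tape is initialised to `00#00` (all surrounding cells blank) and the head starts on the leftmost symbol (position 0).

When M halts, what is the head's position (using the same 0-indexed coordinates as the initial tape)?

5

state=P head=0 tape=[0]0#00_   (P,0)→(R,1,+1)
state=R head=1 tape=1[0]#00_   (R,0)→(P,0,+1)
state=P head=2 tape=10[#]00_   (P,#)→(R,_,+1)
state=R head=3 tape=10_[0]0_   (R,0)→(P,0,+1)
state=P head=4 tape=10_0[0]_   (P,0)→(R,1,+1)
state=R head=5 tape=10_01[_]   (R,_)→(T,#,0)
state=T head=5 tape=10_01[#]   (T,#)→(T,1,0)
state=T head=5 tape=10_01[1]   (T,1)→(Q,#,0)
state=Q head=5 tape=10_01[#]   (Q,#)→(R,1,-1)
state=R head=4 tape=10_0[1]1   (R,1)→(S,_,+1)
state=S head=5 tape=10_0_[1]
At halt the head is at cell 5.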